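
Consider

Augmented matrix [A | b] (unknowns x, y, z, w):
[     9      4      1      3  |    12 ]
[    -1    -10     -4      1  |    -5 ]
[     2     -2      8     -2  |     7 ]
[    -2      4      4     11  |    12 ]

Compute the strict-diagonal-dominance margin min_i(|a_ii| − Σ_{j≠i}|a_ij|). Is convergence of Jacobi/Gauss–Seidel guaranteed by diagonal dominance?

1

row 1: |9| − (4+1+3) = 1
row 2: |-10| − (1+4+1) = 4
row 3: |8| − (2+2+2) = 2
row 4: |11| − (2+4+4) = 1
minimum over rows = 1 → strictly diagonally dominant (convergence guaranteed)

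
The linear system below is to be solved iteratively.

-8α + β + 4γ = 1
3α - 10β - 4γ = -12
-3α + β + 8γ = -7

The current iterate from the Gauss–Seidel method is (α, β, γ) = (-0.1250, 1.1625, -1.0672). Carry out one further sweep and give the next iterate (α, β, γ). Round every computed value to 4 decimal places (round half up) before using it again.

One sweep:
  α = (1 - (1)·1.1625 - (4)·-1.0672) / (-8) = -0.5133
  β = (-12 - (3)·-0.5133 - (-4)·-1.0672) / (-10) = 1.4729
  γ = (-7 - (-3)·-0.5133 - (1)·1.4729) / (8) = -1.2516

(-0.5133, 1.4729, -1.2516)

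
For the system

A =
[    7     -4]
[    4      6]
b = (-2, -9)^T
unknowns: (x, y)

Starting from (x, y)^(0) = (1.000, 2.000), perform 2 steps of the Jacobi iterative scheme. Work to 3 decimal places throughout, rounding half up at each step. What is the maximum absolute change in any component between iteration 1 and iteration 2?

2.381

Iteration 1:
  x = (-2 - (-4)·2.000) / (7) = 0.857
  y = (-9 - (4)·1.000) / (6) = -2.167
Iteration 2:
  x = (-2 - (-4)·-2.167) / (7) = -1.524
  y = (-9 - (4)·0.857) / (6) = -2.071
Change: (-2.381, 0.096) → max |·| = 2.381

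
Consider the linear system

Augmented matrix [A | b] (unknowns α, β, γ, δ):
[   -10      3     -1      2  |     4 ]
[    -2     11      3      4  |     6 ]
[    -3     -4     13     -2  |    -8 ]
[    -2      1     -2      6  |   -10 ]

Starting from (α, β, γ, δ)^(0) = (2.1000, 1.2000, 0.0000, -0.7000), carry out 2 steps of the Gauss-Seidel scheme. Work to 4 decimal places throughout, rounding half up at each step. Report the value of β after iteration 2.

Iteration 1:
  α = (4 - (3)·1.2000 - (-1)·0.0000 - (2)·-0.7000) / (-10) = -0.1800
  β = (6 - (-2)·-0.1800 - (3)·0.0000 - (4)·-0.7000) / (11) = 0.7673
  γ = (-8 - (-3)·-0.1800 - (-4)·0.7673 - (-2)·-0.7000) / (13) = -0.5285
  δ = (-10 - (-2)·-0.1800 - (1)·0.7673 - (-2)·-0.5285) / (6) = -2.0307
Iteration 2:
  α = (4 - (3)·0.7673 - (-1)·-0.5285 - (2)·-2.0307) / (-10) = -0.5231
  β = (6 - (-2)·-0.5231 - (3)·-0.5285 - (4)·-2.0307) / (11) = 1.3329
  γ = (-8 - (-3)·-0.5231 - (-4)·1.3329 - (-2)·-2.0307) / (13) = -0.6384
  δ = (-10 - (-2)·-0.5231 - (1)·1.3329 - (-2)·-0.6384) / (6) = -2.2760

1.3329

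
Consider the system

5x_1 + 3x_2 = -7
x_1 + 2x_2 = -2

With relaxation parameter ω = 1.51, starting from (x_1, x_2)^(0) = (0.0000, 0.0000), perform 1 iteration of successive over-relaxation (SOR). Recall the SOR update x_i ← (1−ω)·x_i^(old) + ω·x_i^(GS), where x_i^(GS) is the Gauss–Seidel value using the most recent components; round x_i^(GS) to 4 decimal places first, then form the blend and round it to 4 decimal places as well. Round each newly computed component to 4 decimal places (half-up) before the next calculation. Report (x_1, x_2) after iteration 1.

Iteration 1:
  x_1: GS value = (-7 - (3)·0.0000) / (5) = -1.4000;  x_1 ← (1−ω)·0.0000 + ω·-1.4000 = -2.1140
  x_2: GS value = (-2 - (1)·-2.1140) / (2) = 0.0570;  x_2 ← (1−ω)·0.0000 + ω·0.0570 = 0.0861

(-2.1140, 0.0861)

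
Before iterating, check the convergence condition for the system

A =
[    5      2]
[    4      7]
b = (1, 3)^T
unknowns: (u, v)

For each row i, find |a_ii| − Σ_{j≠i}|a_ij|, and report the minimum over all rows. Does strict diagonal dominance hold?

3

row 1: |5| − (2) = 3
row 2: |7| − (4) = 3
minimum over rows = 3 → strictly diagonally dominant (convergence guaranteed)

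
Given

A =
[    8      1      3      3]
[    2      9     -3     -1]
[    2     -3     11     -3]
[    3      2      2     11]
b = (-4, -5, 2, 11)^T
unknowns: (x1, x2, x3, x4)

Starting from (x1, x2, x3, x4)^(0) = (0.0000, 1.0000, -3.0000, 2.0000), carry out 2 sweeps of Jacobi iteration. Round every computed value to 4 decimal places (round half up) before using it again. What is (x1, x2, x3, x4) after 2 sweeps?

(-1.2197, -0.0152, 0.2355, 1.1288)

Iteration 1:
  x1 = (-4 - (1)·1.0000 - (3)·-3.0000 - (3)·2.0000) / (8) = -0.2500
  x2 = (-5 - (2)·0.0000 - (-3)·-3.0000 - (-1)·2.0000) / (9) = -1.3333
  x3 = (2 - (2)·0.0000 - (-3)·1.0000 - (-3)·2.0000) / (11) = 1.0000
  x4 = (11 - (3)·0.0000 - (2)·1.0000 - (2)·-3.0000) / (11) = 1.3636
Iteration 2:
  x1 = (-4 - (1)·-1.3333 - (3)·1.0000 - (3)·1.3636) / (8) = -1.2197
  x2 = (-5 - (2)·-0.2500 - (-3)·1.0000 - (-1)·1.3636) / (9) = -0.0152
  x3 = (2 - (2)·-0.2500 - (-3)·-1.3333 - (-3)·1.3636) / (11) = 0.2355
  x4 = (11 - (3)·-0.2500 - (2)·-1.3333 - (2)·1.0000) / (11) = 1.1288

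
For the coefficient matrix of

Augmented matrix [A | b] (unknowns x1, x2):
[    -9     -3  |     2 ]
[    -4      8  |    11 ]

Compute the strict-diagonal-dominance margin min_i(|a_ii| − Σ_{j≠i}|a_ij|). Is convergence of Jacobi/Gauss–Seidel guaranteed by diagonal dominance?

4

row 1: |-9| − (3) = 6
row 2: |8| − (4) = 4
minimum over rows = 4 → strictly diagonally dominant (convergence guaranteed)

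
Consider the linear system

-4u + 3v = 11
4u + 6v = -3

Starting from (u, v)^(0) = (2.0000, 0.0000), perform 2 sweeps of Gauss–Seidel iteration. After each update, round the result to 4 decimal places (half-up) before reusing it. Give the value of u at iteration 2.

Iteration 1:
  u = (11 - (3)·0.0000) / (-4) = -2.7500
  v = (-3 - (4)·-2.7500) / (6) = 1.3333
Iteration 2:
  u = (11 - (3)·1.3333) / (-4) = -1.7500
  v = (-3 - (4)·-1.7500) / (6) = 0.6667

-1.7500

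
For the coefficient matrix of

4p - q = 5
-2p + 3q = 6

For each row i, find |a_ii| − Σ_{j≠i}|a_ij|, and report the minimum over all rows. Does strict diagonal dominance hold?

row 1: |4| − (1) = 3
row 2: |3| − (2) = 1
minimum over rows = 1 → strictly diagonally dominant (convergence guaranteed)

1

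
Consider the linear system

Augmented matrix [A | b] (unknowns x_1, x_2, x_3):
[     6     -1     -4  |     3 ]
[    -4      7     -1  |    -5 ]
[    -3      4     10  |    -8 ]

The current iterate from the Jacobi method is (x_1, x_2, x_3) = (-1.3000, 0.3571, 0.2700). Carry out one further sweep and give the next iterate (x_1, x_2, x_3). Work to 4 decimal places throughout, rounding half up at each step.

One sweep:
  x_1 = (3 - (-1)·0.3571 - (-4)·0.2700) / (6) = 0.7395
  x_2 = (-5 - (-4)·-1.3000 - (-1)·0.2700) / (7) = -1.4186
  x_3 = (-8 - (-3)·-1.3000 - (4)·0.3571) / (10) = -1.3328

(0.7395, -1.4186, -1.3328)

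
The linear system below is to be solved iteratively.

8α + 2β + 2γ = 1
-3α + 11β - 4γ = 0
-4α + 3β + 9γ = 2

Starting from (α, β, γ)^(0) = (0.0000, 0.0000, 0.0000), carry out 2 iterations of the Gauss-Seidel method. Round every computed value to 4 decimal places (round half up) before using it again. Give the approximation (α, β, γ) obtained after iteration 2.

(0.0499, 0.1105, 0.2076)

Iteration 1:
  α = (1 - (2)·0.0000 - (2)·0.0000) / (8) = 0.1250
  β = (0 - (-3)·0.1250 - (-4)·0.0000) / (11) = 0.0341
  γ = (2 - (-4)·0.1250 - (3)·0.0341) / (9) = 0.2664
Iteration 2:
  α = (1 - (2)·0.0341 - (2)·0.2664) / (8) = 0.0499
  β = (0 - (-3)·0.0499 - (-4)·0.2664) / (11) = 0.1105
  γ = (2 - (-4)·0.0499 - (3)·0.1105) / (9) = 0.2076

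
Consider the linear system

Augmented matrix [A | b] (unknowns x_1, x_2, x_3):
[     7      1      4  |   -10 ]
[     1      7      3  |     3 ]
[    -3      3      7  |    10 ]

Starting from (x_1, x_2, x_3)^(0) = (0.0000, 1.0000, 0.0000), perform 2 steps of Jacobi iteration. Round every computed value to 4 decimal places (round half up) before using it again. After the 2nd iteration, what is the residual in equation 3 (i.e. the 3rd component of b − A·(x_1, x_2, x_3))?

Iteration 1:
  x_1 = (-10 - (1)·1.0000 - (4)·0.0000) / (7) = -1.5714
  x_2 = (3 - (1)·0.0000 - (3)·0.0000) / (7) = 0.4286
  x_3 = (10 - (-3)·0.0000 - (3)·1.0000) / (7) = 1.0000
Iteration 2:
  x_1 = (-10 - (1)·0.4286 - (4)·1.0000) / (7) = -2.0612
  x_2 = (3 - (1)·-1.5714 - (3)·1.0000) / (7) = 0.2245
  x_3 = (10 - (-3)·-1.5714 - (3)·0.4286) / (7) = 0.5714
Residual b − A·x = (1.9183, 1.7755, -0.8569)

-0.8569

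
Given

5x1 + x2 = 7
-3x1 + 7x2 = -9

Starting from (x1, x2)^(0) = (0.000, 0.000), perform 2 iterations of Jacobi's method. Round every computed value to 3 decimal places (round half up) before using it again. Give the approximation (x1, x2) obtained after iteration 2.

(1.657, -0.686)

Iteration 1:
  x1 = (7 - (1)·0.000) / (5) = 1.400
  x2 = (-9 - (-3)·0.000) / (7) = -1.286
Iteration 2:
  x1 = (7 - (1)·-1.286) / (5) = 1.657
  x2 = (-9 - (-3)·1.400) / (7) = -0.686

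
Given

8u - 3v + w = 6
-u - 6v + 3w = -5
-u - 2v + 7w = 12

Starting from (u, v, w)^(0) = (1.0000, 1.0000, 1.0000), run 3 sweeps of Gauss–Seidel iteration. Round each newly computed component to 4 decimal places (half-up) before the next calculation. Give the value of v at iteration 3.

1.8225

Iteration 1:
  u = (6 - (-3)·1.0000 - (1)·1.0000) / (8) = 1.0000
  v = (-5 - (-1)·1.0000 - (3)·1.0000) / (-6) = 1.1667
  w = (12 - (-1)·1.0000 - (-2)·1.1667) / (7) = 2.1905
Iteration 2:
  u = (6 - (-3)·1.1667 - (1)·2.1905) / (8) = 0.9137
  v = (-5 - (-1)·0.9137 - (3)·2.1905) / (-6) = 1.7763
  w = (12 - (-1)·0.9137 - (-2)·1.7763) / (7) = 2.3523
Iteration 3:
  u = (6 - (-3)·1.7763 - (1)·2.3523) / (8) = 1.1221
  v = (-5 - (-1)·1.1221 - (3)·2.3523) / (-6) = 1.8225
  w = (12 - (-1)·1.1221 - (-2)·1.8225) / (7) = 2.3953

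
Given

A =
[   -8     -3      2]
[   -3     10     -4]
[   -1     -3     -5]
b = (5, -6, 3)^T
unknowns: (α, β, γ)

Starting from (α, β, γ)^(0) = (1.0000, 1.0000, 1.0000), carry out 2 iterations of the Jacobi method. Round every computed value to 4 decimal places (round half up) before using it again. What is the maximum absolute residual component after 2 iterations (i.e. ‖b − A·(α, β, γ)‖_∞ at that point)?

6.2350

Iteration 1:
  α = (5 - (-3)·1.0000 - (2)·1.0000) / (-8) = -0.7500
  β = (-6 - (-3)·1.0000 - (-4)·1.0000) / (10) = 0.1000
  γ = (3 - (-1)·1.0000 - (-3)·1.0000) / (-5) = -1.4000
Iteration 2:
  α = (5 - (-3)·0.1000 - (2)·-1.4000) / (-8) = -1.0125
  β = (-6 - (-3)·-0.7500 - (-4)·-1.4000) / (10) = -1.3850
  γ = (3 - (-1)·-0.7500 - (-3)·0.1000) / (-5) = -0.5100
Residual b − A·x = (-6.2350, 2.7725, -4.7175); ∞-norm = 6.2350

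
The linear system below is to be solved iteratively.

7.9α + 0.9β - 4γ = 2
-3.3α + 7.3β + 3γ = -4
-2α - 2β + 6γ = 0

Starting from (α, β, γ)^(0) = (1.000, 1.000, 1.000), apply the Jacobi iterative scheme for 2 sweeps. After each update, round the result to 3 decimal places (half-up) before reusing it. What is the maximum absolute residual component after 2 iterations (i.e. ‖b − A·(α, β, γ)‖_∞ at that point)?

Iteration 1:
  α = (2 - (0.9)·1.000 - (-4)·1.000) / (7.9) = 0.646
  β = (-4 - (-3.3)·1.000 - (3)·1.000) / (7.3) = -0.507
  γ = (0 - (-2)·1.000 - (-2)·1.000) / (6) = 0.667
Iteration 2:
  α = (2 - (0.9)·-0.507 - (-4)·0.667) / (7.9) = 0.649
  β = (-4 - (-3.3)·0.646 - (3)·0.667) / (7.3) = -0.530
  γ = (0 - (-2)·0.646 - (-2)·-0.507) / (6) = 0.046
Residual b − A·x = (-2.466, 1.873, -0.038); ∞-norm = 2.466

2.466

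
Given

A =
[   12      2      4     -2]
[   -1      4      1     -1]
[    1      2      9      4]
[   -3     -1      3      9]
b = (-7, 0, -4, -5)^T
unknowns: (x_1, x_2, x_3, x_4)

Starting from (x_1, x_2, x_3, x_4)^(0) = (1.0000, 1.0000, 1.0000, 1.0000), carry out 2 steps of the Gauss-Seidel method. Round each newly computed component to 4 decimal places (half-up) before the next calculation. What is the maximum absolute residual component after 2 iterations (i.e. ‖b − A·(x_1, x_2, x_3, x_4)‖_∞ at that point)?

Iteration 1:
  x_1 = (-7 - (2)·1.0000 - (4)·1.0000 - (-2)·1.0000) / (12) = -0.9167
  x_2 = (0 - (-1)·-0.9167 - (1)·1.0000 - (-1)·1.0000) / (4) = -0.2292
  x_3 = (-4 - (1)·-0.9167 - (2)·-0.2292 - (4)·1.0000) / (9) = -0.7361
  x_4 = (-5 - (-3)·-0.9167 - (-1)·-0.2292 - (3)·-0.7361) / (9) = -0.6412
Iteration 2:
  x_1 = (-7 - (2)·-0.2292 - (4)·-0.7361 - (-2)·-0.6412) / (12) = -0.4066
  x_2 = (0 - (-1)·-0.4066 - (1)·-0.7361 - (-1)·-0.6412) / (4) = -0.0779
  x_3 = (-4 - (1)·-0.4066 - (2)·-0.0779 - (4)·-0.6412) / (9) = -0.0970
  x_4 = (-5 - (-3)·-0.4066 - (-1)·-0.0779 - (3)·-0.0970) / (9) = -0.6674
Residual b − A·x = (-2.9118, -0.6654, 0.1050, -0.0001); ∞-norm = 2.9118

2.9118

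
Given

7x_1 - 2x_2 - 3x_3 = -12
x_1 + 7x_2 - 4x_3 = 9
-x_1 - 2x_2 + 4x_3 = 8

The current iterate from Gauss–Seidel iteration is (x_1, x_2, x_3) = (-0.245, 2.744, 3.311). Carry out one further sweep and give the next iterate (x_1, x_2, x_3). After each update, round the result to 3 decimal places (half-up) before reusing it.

One sweep:
  x_1 = (-12 - (-2)·2.744 - (-3)·3.311) / (7) = 0.489
  x_2 = (9 - (1)·0.489 - (-4)·3.311) / (7) = 3.108
  x_3 = (8 - (-1)·0.489 - (-2)·3.108) / (4) = 3.676

(0.489, 3.108, 3.676)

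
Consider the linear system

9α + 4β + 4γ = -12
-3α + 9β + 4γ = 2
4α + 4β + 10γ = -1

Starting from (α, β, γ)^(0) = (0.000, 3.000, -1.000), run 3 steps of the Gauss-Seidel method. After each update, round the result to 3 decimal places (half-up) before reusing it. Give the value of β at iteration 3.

Iteration 1:
  α = (-12 - (4)·3.000 - (4)·-1.000) / (9) = -2.222
  β = (2 - (-3)·-2.222 - (4)·-1.000) / (9) = -0.074
  γ = (-1 - (4)·-2.222 - (4)·-0.074) / (10) = 0.818
Iteration 2:
  α = (-12 - (4)·-0.074 - (4)·0.818) / (9) = -1.664
  β = (2 - (-3)·-1.664 - (4)·0.818) / (9) = -0.696
  γ = (-1 - (4)·-1.664 - (4)·-0.696) / (10) = 0.844
Iteration 3:
  α = (-12 - (4)·-0.696 - (4)·0.844) / (9) = -1.399
  β = (2 - (-3)·-1.399 - (4)·0.844) / (9) = -0.619
  γ = (-1 - (4)·-1.399 - (4)·-0.619) / (10) = 0.707

-0.619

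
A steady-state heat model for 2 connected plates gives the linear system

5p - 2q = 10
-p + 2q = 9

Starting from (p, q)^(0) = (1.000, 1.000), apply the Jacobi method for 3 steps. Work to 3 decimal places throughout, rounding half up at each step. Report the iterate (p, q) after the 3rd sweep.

Iteration 1:
  p = (10 - (-2)·1.000) / (5) = 2.400
  q = (9 - (-1)·1.000) / (2) = 5.000
Iteration 2:
  p = (10 - (-2)·5.000) / (5) = 4.000
  q = (9 - (-1)·2.400) / (2) = 5.700
Iteration 3:
  p = (10 - (-2)·5.700) / (5) = 4.280
  q = (9 - (-1)·4.000) / (2) = 6.500

(4.280, 6.500)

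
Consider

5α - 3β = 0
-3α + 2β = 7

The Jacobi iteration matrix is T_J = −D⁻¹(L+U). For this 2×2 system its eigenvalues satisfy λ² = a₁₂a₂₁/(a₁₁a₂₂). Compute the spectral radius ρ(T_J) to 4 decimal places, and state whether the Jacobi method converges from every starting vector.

0.9487

a₁₂a₂₁/(a₁₁a₂₂) = (-3)·(-3) / ((5)·(2)) = 0.900000
ρ = √|0.900000| = √0.900000 = 0.9487
ρ < 1, so Jacobi converges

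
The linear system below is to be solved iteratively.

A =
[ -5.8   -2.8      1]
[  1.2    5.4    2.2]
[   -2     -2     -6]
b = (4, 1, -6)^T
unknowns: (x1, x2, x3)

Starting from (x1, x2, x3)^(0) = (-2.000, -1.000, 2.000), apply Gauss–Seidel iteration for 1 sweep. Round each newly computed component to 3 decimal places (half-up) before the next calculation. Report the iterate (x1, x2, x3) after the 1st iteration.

Iteration 1:
  x1 = (4 - (-2.8)·-1.000 - (1)·2.000) / (-5.8) = 0.138
  x2 = (1 - (1.2)·0.138 - (2.2)·2.000) / (5.4) = -0.660
  x3 = (-6 - (-2)·0.138 - (-2)·-0.660) / (-6) = 1.174

(0.138, -0.660, 1.174)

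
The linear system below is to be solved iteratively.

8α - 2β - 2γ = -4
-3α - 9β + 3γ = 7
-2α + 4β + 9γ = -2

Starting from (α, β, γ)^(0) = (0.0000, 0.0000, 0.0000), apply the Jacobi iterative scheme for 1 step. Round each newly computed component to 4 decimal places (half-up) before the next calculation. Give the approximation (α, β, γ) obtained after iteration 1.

(-0.5000, -0.7778, -0.2222)

Iteration 1:
  α = (-4 - (-2)·0.0000 - (-2)·0.0000) / (8) = -0.5000
  β = (7 - (-3)·0.0000 - (3)·0.0000) / (-9) = -0.7778
  γ = (-2 - (-2)·0.0000 - (4)·0.0000) / (9) = -0.2222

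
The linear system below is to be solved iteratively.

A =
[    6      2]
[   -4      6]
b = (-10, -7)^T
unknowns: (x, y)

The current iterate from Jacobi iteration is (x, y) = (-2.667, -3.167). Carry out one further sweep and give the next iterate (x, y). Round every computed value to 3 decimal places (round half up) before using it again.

One sweep:
  x = (-10 - (2)·-3.167) / (6) = -0.611
  y = (-7 - (-4)·-2.667) / (6) = -2.945

(-0.611, -2.945)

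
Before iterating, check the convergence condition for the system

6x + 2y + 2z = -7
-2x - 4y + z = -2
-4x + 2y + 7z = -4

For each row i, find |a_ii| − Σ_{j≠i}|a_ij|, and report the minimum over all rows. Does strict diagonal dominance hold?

row 1: |6| − (2+2) = 2
row 2: |-4| − (2+1) = 1
row 3: |7| − (4+2) = 1
minimum over rows = 1 → strictly diagonally dominant (convergence guaranteed)

1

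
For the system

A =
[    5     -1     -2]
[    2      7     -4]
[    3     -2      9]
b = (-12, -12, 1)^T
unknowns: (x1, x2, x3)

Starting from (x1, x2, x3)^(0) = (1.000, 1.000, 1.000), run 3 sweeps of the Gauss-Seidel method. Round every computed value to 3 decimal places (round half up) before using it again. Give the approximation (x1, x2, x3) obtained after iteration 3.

Iteration 1:
  x1 = (-12 - (-1)·1.000 - (-2)·1.000) / (5) = -1.800
  x2 = (-12 - (2)·-1.800 - (-4)·1.000) / (7) = -0.629
  x3 = (1 - (3)·-1.800 - (-2)·-0.629) / (9) = 0.571
Iteration 2:
  x1 = (-12 - (-1)·-0.629 - (-2)·0.571) / (5) = -2.297
  x2 = (-12 - (2)·-2.297 - (-4)·0.571) / (7) = -0.732
  x3 = (1 - (3)·-2.297 - (-2)·-0.732) / (9) = 0.714
Iteration 3:
  x1 = (-12 - (-1)·-0.732 - (-2)·0.714) / (5) = -2.261
  x2 = (-12 - (2)·-2.261 - (-4)·0.714) / (7) = -0.660
  x3 = (1 - (3)·-2.261 - (-2)·-0.660) / (9) = 0.718

(-2.261, -0.660, 0.718)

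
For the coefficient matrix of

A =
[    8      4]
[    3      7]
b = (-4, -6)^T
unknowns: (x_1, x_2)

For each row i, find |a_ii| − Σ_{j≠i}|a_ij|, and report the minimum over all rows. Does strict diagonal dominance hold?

4

row 1: |8| − (4) = 4
row 2: |7| − (3) = 4
minimum over rows = 4 → strictly diagonally dominant (convergence guaranteed)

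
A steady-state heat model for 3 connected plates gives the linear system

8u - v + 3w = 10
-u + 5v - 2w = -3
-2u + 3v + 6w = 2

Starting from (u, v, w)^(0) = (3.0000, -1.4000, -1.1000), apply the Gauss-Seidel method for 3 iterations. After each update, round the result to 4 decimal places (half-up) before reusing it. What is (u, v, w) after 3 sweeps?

(1.0434, -0.1680, 0.7651)

Iteration 1:
  u = (10 - (-1)·-1.4000 - (3)·-1.1000) / (8) = 1.4875
  v = (-3 - (-1)·1.4875 - (-2)·-1.1000) / (5) = -0.7425
  w = (2 - (-2)·1.4875 - (3)·-0.7425) / (6) = 1.2004
Iteration 2:
  u = (10 - (-1)·-0.7425 - (3)·1.2004) / (8) = 0.7070
  v = (-3 - (-1)·0.7070 - (-2)·1.2004) / (5) = 0.0216
  w = (2 - (-2)·0.7070 - (3)·0.0216) / (6) = 0.5582
Iteration 3:
  u = (10 - (-1)·0.0216 - (3)·0.5582) / (8) = 1.0434
  v = (-3 - (-1)·1.0434 - (-2)·0.5582) / (5) = -0.1680
  w = (2 - (-2)·1.0434 - (3)·-0.1680) / (6) = 0.7651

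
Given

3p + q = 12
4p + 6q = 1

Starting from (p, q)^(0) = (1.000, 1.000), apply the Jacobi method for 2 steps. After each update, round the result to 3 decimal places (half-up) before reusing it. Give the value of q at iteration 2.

Iteration 1:
  p = (12 - (1)·1.000) / (3) = 3.667
  q = (1 - (4)·1.000) / (6) = -0.500
Iteration 2:
  p = (12 - (1)·-0.500) / (3) = 4.167
  q = (1 - (4)·3.667) / (6) = -2.278

-2.278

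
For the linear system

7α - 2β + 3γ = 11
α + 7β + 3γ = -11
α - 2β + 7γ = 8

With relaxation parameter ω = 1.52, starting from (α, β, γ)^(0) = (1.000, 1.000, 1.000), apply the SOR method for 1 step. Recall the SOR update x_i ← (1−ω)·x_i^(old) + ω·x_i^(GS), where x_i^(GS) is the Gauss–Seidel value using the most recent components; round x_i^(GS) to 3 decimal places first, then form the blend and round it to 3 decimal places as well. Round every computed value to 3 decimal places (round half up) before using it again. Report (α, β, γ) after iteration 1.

Iteration 1:
  α: GS value = (11 - (-2)·1.000 - (3)·1.000) / (7) = 1.429;  α ← (1−ω)·1.000 + ω·1.429 = 1.652
  β: GS value = (-11 - (1)·1.652 - (3)·1.000) / (7) = -2.236;  β ← (1−ω)·1.000 + ω·-2.236 = -3.919
  γ: GS value = (8 - (1)·1.652 - (-2)·-3.919) / (7) = -0.213;  γ ← (1−ω)·1.000 + ω·-0.213 = -0.844

(1.652, -3.919, -0.844)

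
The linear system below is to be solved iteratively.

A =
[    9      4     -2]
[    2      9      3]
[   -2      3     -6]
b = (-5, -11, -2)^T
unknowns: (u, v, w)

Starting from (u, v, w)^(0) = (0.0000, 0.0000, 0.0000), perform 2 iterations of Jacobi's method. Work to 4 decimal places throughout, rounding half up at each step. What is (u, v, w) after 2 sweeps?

(0.0617, -1.2099, -0.0926)

Iteration 1:
  u = (-5 - (4)·0.0000 - (-2)·0.0000) / (9) = -0.5556
  v = (-11 - (2)·0.0000 - (3)·0.0000) / (9) = -1.2222
  w = (-2 - (-2)·0.0000 - (3)·0.0000) / (-6) = 0.3333
Iteration 2:
  u = (-5 - (4)·-1.2222 - (-2)·0.3333) / (9) = 0.0617
  v = (-11 - (2)·-0.5556 - (3)·0.3333) / (9) = -1.2099
  w = (-2 - (-2)·-0.5556 - (3)·-1.2222) / (-6) = -0.0926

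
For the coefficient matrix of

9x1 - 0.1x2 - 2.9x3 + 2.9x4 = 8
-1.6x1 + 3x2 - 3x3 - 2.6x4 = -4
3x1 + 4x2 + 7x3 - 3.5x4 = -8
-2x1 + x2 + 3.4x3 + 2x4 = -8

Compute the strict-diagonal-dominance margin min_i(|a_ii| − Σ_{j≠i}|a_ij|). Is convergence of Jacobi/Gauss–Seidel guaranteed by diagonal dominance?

-4.4

row 1: |9| − (0.1+2.9+2.9) = 3.1
row 2: |3| − (1.6+3+2.6) = -4.2
row 3: |7| − (3+4+3.5) = -3.5
row 4: |2| − (2+1+3.4) = -4.4
minimum over rows = -4.4 → not strictly diagonally dominant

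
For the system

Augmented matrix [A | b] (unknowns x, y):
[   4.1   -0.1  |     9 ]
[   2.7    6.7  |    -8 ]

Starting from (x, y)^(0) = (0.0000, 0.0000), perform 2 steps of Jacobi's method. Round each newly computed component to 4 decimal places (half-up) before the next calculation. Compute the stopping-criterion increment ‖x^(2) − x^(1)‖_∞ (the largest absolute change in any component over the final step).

Iteration 1:
  x = (9 - (-0.1)·0.0000) / (4.1) = 2.1951
  y = (-8 - (2.7)·0.0000) / (6.7) = -1.1940
Iteration 2:
  x = (9 - (-0.1)·-1.1940) / (4.1) = 2.1660
  y = (-8 - (2.7)·2.1951) / (6.7) = -2.0786
Change: (-0.0291, -0.8846) → max |·| = 0.8846

0.8846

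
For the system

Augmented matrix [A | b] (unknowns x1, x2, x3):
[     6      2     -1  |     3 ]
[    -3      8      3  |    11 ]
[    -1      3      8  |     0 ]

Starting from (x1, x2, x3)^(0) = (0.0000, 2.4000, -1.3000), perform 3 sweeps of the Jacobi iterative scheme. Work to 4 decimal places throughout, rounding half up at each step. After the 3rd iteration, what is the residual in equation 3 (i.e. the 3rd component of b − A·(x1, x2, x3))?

0.0150

Iteration 1:
  x1 = (3 - (2)·2.4000 - (-1)·-1.3000) / (6) = -0.5167
  x2 = (11 - (-3)·0.0000 - (3)·-1.3000) / (8) = 1.8625
  x3 = (0 - (-1)·0.0000 - (3)·2.4000) / (8) = -0.9000
Iteration 2:
  x1 = (3 - (2)·1.8625 - (-1)·-0.9000) / (6) = -0.2708
  x2 = (11 - (-3)·-0.5167 - (3)·-0.9000) / (8) = 1.5187
  x3 = (0 - (-1)·-0.5167 - (3)·1.8625) / (8) = -0.7630
Iteration 3:
  x1 = (3 - (2)·1.5187 - (-1)·-0.7630) / (6) = -0.1334
  x2 = (11 - (-3)·-0.2708 - (3)·-0.7630) / (8) = 1.5596
  x3 = (0 - (-1)·-0.2708 - (3)·1.5187) / (8) = -0.6034
Residual b − A·x = (0.0778, -0.0668, 0.0150)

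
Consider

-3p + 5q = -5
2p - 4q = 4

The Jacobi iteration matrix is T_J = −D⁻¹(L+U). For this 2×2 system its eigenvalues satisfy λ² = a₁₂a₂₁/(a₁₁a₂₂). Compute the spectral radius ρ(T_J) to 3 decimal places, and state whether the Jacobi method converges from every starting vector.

0.913

a₁₂a₂₁/(a₁₁a₂₂) = (5)·(2) / ((-3)·(-4)) = 0.833333
ρ = √|0.833333| = √0.833333 = 0.913
ρ < 1, so Jacobi converges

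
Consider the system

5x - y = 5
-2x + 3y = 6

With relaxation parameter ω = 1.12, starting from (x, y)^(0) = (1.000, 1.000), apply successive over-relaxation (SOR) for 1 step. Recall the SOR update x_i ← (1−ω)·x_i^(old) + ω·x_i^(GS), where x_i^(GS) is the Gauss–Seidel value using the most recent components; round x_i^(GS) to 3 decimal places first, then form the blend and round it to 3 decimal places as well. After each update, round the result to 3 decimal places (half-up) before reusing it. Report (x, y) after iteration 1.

Iteration 1:
  x: GS value = (5 - (-1)·1.000) / (5) = 1.200;  x ← (1−ω)·1.000 + ω·1.200 = 1.224
  y: GS value = (6 - (-2)·1.224) / (3) = 2.816;  y ← (1−ω)·1.000 + ω·2.816 = 3.034

(1.224, 3.034)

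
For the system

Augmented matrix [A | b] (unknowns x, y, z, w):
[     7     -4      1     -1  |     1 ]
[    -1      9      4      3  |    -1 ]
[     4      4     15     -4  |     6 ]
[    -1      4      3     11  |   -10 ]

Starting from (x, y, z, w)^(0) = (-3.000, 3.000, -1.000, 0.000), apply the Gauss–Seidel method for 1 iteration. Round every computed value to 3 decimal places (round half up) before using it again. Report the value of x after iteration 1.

2.000

Iteration 1:
  x = (1 - (-4)·3.000 - (1)·-1.000 - (-1)·0.000) / (7) = 2.000
  y = (-1 - (-1)·2.000 - (4)·-1.000 - (3)·0.000) / (9) = 0.556
  z = (6 - (4)·2.000 - (4)·0.556 - (-4)·0.000) / (15) = -0.282
  w = (-10 - (-1)·2.000 - (4)·0.556 - (3)·-0.282) / (11) = -0.853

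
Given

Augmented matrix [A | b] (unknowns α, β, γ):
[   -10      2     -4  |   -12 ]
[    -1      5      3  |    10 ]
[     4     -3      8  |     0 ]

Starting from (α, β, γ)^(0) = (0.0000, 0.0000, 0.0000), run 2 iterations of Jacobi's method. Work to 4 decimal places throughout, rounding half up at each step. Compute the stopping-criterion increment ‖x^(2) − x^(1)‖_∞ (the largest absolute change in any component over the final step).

Iteration 1:
  α = (-12 - (2)·0.0000 - (-4)·0.0000) / (-10) = 1.2000
  β = (10 - (-1)·0.0000 - (3)·0.0000) / (5) = 2.0000
  γ = (0 - (4)·0.0000 - (-3)·0.0000) / (8) = 0.0000
Iteration 2:
  α = (-12 - (2)·2.0000 - (-4)·0.0000) / (-10) = 1.6000
  β = (10 - (-1)·1.2000 - (3)·0.0000) / (5) = 2.2400
  γ = (0 - (4)·1.2000 - (-3)·2.0000) / (8) = 0.1500
Change: (0.4000, 0.2400, 0.1500) → max |·| = 0.4000

0.4000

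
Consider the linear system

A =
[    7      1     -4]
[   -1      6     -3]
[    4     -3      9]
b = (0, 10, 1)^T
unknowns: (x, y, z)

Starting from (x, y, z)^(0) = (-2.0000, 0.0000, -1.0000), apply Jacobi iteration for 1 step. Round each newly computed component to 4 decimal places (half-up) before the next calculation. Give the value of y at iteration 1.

0.8333

Iteration 1:
  x = (0 - (1)·0.0000 - (-4)·-1.0000) / (7) = -0.5714
  y = (10 - (-1)·-2.0000 - (-3)·-1.0000) / (6) = 0.8333
  z = (1 - (4)·-2.0000 - (-3)·0.0000) / (9) = 1.0000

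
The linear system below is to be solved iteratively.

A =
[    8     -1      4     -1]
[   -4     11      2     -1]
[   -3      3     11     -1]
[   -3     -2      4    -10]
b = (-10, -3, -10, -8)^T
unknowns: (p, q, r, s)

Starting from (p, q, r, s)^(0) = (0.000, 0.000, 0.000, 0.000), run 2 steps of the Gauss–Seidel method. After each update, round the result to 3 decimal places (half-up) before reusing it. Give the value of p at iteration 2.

-0.702

Iteration 1:
  p = (-10 - (-1)·0.000 - (4)·0.000 - (-1)·0.000) / (8) = -1.250
  q = (-3 - (-4)·-1.250 - (2)·0.000 - (-1)·0.000) / (11) = -0.727
  r = (-10 - (-3)·-1.250 - (3)·-0.727 - (-1)·0.000) / (11) = -1.052
  s = (-8 - (-3)·-1.250 - (-2)·-0.727 - (4)·-1.052) / (-10) = 0.900
Iteration 2:
  p = (-10 - (-1)·-0.727 - (4)·-1.052 - (-1)·0.900) / (8) = -0.702
  q = (-3 - (-4)·-0.702 - (2)·-1.052 - (-1)·0.900) / (11) = -0.255
  r = (-10 - (-3)·-0.702 - (3)·-0.255 - (-1)·0.900) / (11) = -0.949
  s = (-8 - (-3)·-0.702 - (-2)·-0.255 - (4)·-0.949) / (-10) = 0.682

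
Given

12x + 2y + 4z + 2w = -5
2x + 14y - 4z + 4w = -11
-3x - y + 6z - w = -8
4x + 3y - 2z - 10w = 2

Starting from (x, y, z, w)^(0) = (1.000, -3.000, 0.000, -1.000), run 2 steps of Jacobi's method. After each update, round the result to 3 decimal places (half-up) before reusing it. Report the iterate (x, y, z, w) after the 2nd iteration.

Iteration 1:
  x = (-5 - (2)·-3.000 - (4)·0.000 - (2)·-1.000) / (12) = 0.250
  y = (-11 - (2)·1.000 - (-4)·0.000 - (4)·-1.000) / (14) = -0.643
  z = (-8 - (-3)·1.000 - (-1)·-3.000 - (-1)·-1.000) / (6) = -1.500
  w = (2 - (4)·1.000 - (3)·-3.000 - (-2)·0.000) / (-10) = -0.700
Iteration 2:
  x = (-5 - (2)·-0.643 - (4)·-1.500 - (2)·-0.700) / (12) = 0.307
  y = (-11 - (2)·0.250 - (-4)·-1.500 - (4)·-0.700) / (14) = -1.050
  z = (-8 - (-3)·0.250 - (-1)·-0.643 - (-1)·-0.700) / (6) = -1.432
  w = (2 - (4)·0.250 - (3)·-0.643 - (-2)·-1.500) / (-10) = 0.007

(0.307, -1.050, -1.432, 0.007)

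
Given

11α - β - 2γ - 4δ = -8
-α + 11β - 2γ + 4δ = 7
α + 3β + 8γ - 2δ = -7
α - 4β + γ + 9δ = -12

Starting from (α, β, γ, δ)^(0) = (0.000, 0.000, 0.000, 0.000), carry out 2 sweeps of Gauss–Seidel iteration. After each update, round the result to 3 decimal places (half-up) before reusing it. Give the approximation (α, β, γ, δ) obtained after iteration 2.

(-1.180, 0.671, -1.201, -0.771)

Iteration 1:
  α = (-8 - (-1)·0.000 - (-2)·0.000 - (-4)·0.000) / (11) = -0.727
  β = (7 - (-1)·-0.727 - (-2)·0.000 - (4)·0.000) / (11) = 0.570
  γ = (-7 - (1)·-0.727 - (3)·0.570 - (-2)·0.000) / (8) = -0.998
  δ = (-12 - (1)·-0.727 - (-4)·0.570 - (1)·-0.998) / (9) = -0.888
Iteration 2:
  α = (-8 - (-1)·0.570 - (-2)·-0.998 - (-4)·-0.888) / (11) = -1.180
  β = (7 - (-1)·-1.180 - (-2)·-0.998 - (4)·-0.888) / (11) = 0.671
  γ = (-7 - (1)·-1.180 - (3)·0.671 - (-2)·-0.888) / (8) = -1.201
  δ = (-12 - (1)·-1.180 - (-4)·0.671 - (1)·-1.201) / (9) = -0.771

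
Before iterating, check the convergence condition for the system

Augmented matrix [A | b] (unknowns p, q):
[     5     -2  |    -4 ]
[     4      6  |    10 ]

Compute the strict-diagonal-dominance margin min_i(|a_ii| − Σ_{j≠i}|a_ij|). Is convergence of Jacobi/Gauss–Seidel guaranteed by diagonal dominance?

2

row 1: |5| − (2) = 3
row 2: |6| − (4) = 2
minimum over rows = 2 → strictly diagonally dominant (convergence guaranteed)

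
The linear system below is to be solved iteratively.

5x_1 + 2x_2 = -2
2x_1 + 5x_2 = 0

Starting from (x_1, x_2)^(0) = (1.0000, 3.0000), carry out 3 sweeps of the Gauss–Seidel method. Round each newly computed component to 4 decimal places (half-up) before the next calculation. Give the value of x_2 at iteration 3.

Iteration 1:
  x_1 = (-2 - (2)·3.0000) / (5) = -1.6000
  x_2 = (0 - (2)·-1.6000) / (5) = 0.6400
Iteration 2:
  x_1 = (-2 - (2)·0.6400) / (5) = -0.6560
  x_2 = (0 - (2)·-0.6560) / (5) = 0.2624
Iteration 3:
  x_1 = (-2 - (2)·0.2624) / (5) = -0.5050
  x_2 = (0 - (2)·-0.5050) / (5) = 0.2020

0.2020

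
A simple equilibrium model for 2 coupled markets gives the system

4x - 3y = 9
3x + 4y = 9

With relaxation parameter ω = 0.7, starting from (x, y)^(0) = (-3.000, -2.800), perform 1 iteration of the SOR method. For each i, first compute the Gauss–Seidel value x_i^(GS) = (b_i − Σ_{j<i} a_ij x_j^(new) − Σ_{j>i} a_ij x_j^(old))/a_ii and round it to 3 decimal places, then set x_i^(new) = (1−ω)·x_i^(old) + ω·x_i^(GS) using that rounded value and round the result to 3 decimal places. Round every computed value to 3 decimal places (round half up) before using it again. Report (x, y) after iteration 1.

Iteration 1:
  x: GS value = (9 - (-3)·-2.800) / (4) = 0.150;  x ← (1−ω)·-3.000 + ω·0.150 = -0.795
  y: GS value = (9 - (3)·-0.795) / (4) = 2.846;  y ← (1−ω)·-2.800 + ω·2.846 = 1.152

(-0.795, 1.152)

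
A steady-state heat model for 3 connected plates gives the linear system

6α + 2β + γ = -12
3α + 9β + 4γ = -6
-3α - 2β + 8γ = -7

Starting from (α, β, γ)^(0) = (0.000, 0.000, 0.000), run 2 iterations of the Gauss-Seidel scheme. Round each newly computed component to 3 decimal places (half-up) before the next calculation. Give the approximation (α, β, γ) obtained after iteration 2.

Iteration 1:
  α = (-12 - (2)·0.000 - (1)·0.000) / (6) = -2.000
  β = (-6 - (3)·-2.000 - (4)·0.000) / (9) = 0.000
  γ = (-7 - (-3)·-2.000 - (-2)·0.000) / (8) = -1.625
Iteration 2:
  α = (-12 - (2)·0.000 - (1)·-1.625) / (6) = -1.729
  β = (-6 - (3)·-1.729 - (4)·-1.625) / (9) = 0.632
  γ = (-7 - (-3)·-1.729 - (-2)·0.632) / (8) = -1.365

(-1.729, 0.632, -1.365)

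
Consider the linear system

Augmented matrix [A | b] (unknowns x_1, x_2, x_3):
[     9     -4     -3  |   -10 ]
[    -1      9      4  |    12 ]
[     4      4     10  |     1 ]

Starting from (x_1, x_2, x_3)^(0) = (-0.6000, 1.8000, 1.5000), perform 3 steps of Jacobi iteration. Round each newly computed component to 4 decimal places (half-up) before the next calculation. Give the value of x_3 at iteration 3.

-0.1208

Iteration 1:
  x_1 = (-10 - (-4)·1.8000 - (-3)·1.5000) / (9) = 0.1889
  x_2 = (12 - (-1)·-0.6000 - (4)·1.5000) / (9) = 0.6000
  x_3 = (1 - (4)·-0.6000 - (4)·1.8000) / (10) = -0.3800
Iteration 2:
  x_1 = (-10 - (-4)·0.6000 - (-3)·-0.3800) / (9) = -0.9711
  x_2 = (12 - (-1)·0.1889 - (4)·-0.3800) / (9) = 1.5232
  x_3 = (1 - (4)·0.1889 - (4)·0.6000) / (10) = -0.2156
Iteration 3:
  x_1 = (-10 - (-4)·1.5232 - (-3)·-0.2156) / (9) = -0.5060
  x_2 = (12 - (-1)·-0.9711 - (4)·-0.2156) / (9) = 1.3213
  x_3 = (1 - (4)·-0.9711 - (4)·1.5232) / (10) = -0.1208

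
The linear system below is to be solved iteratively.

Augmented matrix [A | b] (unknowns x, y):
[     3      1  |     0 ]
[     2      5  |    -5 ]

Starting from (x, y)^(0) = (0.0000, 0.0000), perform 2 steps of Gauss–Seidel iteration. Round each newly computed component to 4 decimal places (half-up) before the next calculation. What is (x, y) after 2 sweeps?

Iteration 1:
  x = (0 - (1)·0.0000) / (3) = 0.0000
  y = (-5 - (2)·0.0000) / (5) = -1.0000
Iteration 2:
  x = (0 - (1)·-1.0000) / (3) = 0.3333
  y = (-5 - (2)·0.3333) / (5) = -1.1333

(0.3333, -1.1333)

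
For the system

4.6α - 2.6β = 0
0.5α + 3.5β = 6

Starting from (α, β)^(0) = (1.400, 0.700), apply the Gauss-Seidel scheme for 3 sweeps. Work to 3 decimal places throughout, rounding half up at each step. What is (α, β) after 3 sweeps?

(0.893, 1.587)

Iteration 1:
  α = (0 - (-2.6)·0.700) / (4.6) = 0.396
  β = (6 - (0.5)·0.396) / (3.5) = 1.658
Iteration 2:
  α = (0 - (-2.6)·1.658) / (4.6) = 0.937
  β = (6 - (0.5)·0.937) / (3.5) = 1.580
Iteration 3:
  α = (0 - (-2.6)·1.580) / (4.6) = 0.893
  β = (6 - (0.5)·0.893) / (3.5) = 1.587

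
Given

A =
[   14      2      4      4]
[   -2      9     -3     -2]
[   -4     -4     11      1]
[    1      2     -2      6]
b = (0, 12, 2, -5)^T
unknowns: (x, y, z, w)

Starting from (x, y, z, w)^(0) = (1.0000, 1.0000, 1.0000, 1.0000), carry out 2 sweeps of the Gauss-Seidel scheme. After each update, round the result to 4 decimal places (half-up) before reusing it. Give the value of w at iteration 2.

Iteration 1:
  x = (0 - (2)·1.0000 - (4)·1.0000 - (4)·1.0000) / (14) = -0.7143
  y = (12 - (-2)·-0.7143 - (-3)·1.0000 - (-2)·1.0000) / (9) = 1.7302
  z = (2 - (-4)·-0.7143 - (-4)·1.7302 - (1)·1.0000) / (11) = 0.4603
  w = (-5 - (1)·-0.7143 - (2)·1.7302 - (-2)·0.4603) / (6) = -1.1376
Iteration 2:
  x = (0 - (2)·1.7302 - (4)·0.4603 - (4)·-1.1376) / (14) = -0.0537
  y = (12 - (-2)·-0.0537 - (-3)·0.4603 - (-2)·-1.1376) / (9) = 1.2220
  z = (2 - (-4)·-0.0537 - (-4)·1.2220 - (1)·-1.1376) / (11) = 0.7101
  w = (-5 - (1)·-0.0537 - (2)·1.2220 - (-2)·0.7101) / (6) = -0.9950

-0.9950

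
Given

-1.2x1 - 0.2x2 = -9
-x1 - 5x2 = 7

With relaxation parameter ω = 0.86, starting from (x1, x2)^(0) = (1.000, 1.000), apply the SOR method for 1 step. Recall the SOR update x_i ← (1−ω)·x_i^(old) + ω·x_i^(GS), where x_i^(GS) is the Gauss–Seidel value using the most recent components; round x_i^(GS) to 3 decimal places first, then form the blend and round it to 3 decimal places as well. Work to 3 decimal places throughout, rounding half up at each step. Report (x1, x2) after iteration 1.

(6.446, -2.173)

Iteration 1:
  x1: GS value = (-9 - (-0.2)·1.000) / (-1.2) = 7.333;  x1 ← (1−ω)·1.000 + ω·7.333 = 6.446
  x2: GS value = (7 - (-1)·6.446) / (-5) = -2.689;  x2 ← (1−ω)·1.000 + ω·-2.689 = -2.173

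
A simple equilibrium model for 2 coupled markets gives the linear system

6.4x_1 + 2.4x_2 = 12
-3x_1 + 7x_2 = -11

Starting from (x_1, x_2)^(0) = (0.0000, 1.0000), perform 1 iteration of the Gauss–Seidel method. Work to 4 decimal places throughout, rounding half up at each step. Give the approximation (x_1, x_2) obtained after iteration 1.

(1.5000, -0.9286)

Iteration 1:
  x_1 = (12 - (2.4)·1.0000) / (6.4) = 1.5000
  x_2 = (-11 - (-3)·1.5000) / (7) = -0.9286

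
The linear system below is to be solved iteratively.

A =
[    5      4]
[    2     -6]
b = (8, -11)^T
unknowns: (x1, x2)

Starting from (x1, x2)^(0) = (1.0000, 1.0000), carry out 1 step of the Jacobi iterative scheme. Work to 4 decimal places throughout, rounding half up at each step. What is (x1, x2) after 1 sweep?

(0.8000, 2.1667)

Iteration 1:
  x1 = (8 - (4)·1.0000) / (5) = 0.8000
  x2 = (-11 - (2)·1.0000) / (-6) = 2.1667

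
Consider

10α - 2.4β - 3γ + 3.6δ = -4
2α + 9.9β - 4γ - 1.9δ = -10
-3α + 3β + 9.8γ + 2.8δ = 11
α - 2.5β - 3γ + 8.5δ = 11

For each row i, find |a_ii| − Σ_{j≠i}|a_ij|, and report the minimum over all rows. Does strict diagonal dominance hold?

1

row 1: |10| − (2.4+3+3.6) = 1
row 2: |9.9| − (2+4+1.9) = 2
row 3: |9.8| − (3+3+2.8) = 1
row 4: |8.5| − (1+2.5+3) = 2
minimum over rows = 1 → strictly diagonally dominant (convergence guaranteed)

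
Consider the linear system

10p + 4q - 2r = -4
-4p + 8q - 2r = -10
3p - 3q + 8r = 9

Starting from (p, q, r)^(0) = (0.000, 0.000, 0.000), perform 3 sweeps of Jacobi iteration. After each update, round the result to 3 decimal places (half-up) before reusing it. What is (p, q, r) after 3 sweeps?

Iteration 1:
  p = (-4 - (4)·0.000 - (-2)·0.000) / (10) = -0.400
  q = (-10 - (-4)·0.000 - (-2)·0.000) / (8) = -1.250
  r = (9 - (3)·0.000 - (-3)·0.000) / (8) = 1.125
Iteration 2:
  p = (-4 - (4)·-1.250 - (-2)·1.125) / (10) = 0.325
  q = (-10 - (-4)·-0.400 - (-2)·1.125) / (8) = -1.169
  r = (9 - (3)·-0.400 - (-3)·-1.250) / (8) = 0.806
Iteration 3:
  p = (-4 - (4)·-1.169 - (-2)·0.806) / (10) = 0.229
  q = (-10 - (-4)·0.325 - (-2)·0.806) / (8) = -0.886
  r = (9 - (3)·0.325 - (-3)·-1.169) / (8) = 0.565

(0.229, -0.886, 0.565)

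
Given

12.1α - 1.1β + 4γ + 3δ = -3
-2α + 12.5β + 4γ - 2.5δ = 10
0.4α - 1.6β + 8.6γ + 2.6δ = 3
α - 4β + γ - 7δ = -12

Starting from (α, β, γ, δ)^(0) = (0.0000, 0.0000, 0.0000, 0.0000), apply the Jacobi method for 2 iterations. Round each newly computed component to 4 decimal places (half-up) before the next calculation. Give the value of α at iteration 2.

Iteration 1:
  α = (-3 - (-1.1)·0.0000 - (4)·0.0000 - (3)·0.0000) / (12.1) = -0.2479
  β = (10 - (-2)·0.0000 - (4)·0.0000 - (-2.5)·0.0000) / (12.5) = 0.8000
  γ = (3 - (0.4)·0.0000 - (-1.6)·0.0000 - (2.6)·0.0000) / (8.6) = 0.3488
  δ = (-12 - (1)·0.0000 - (-4)·0.0000 - (1)·0.0000) / (-7) = 1.7143
Iteration 2:
  α = (-3 - (-1.1)·0.8000 - (4)·0.3488 - (3)·1.7143) / (12.1) = -0.7155
  β = (10 - (-2)·-0.2479 - (4)·0.3488 - (-2.5)·1.7143) / (12.5) = 0.9916
  γ = (3 - (0.4)·-0.2479 - (-1.6)·0.8000 - (2.6)·1.7143) / (8.6) = -0.0091
  δ = (-12 - (1)·-0.2479 - (-4)·0.8000 - (1)·0.3488) / (-7) = 1.2716

-0.7155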